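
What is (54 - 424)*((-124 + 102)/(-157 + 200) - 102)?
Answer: 1630960/43 ≈ 37929.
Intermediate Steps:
(54 - 424)*((-124 + 102)/(-157 + 200) - 102) = -370*(-22/43 - 102) = -370*(-4408/43) = 1630960/43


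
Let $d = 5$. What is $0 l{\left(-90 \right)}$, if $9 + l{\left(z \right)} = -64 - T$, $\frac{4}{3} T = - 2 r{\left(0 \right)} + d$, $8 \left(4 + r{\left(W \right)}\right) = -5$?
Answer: $0$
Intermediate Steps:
$r{\left(W \right)} = - \frac{37}{8}$ ($r{\left(W \right)} = -4 + \frac{1}{8} \left(-5\right) = -4 - \frac{5}{8} = - \frac{37}{8}$)
$T = \frac{171}{16}$ ($T = \frac{3 \left(\left(-2\right) \left(- \frac{37}{8}\right) + 5\right)}{4} = \frac{3 \left(\frac{37}{4} + 5\right)}{4} = \frac{3}{4} \cdot \frac{57}{4} = \frac{171}{16} \approx 10.688$)
$l{\left(z \right)} = - \frac{1339}{16}$ ($l{\left(z \right)} = -9 - \frac{1195}{16} = - \frac{1339}{16}$)
$0 l{\left(-90 \right)} = 0 \left(- \frac{1339}{16}\right) = 0$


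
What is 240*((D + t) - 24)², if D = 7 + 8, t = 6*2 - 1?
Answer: 960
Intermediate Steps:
t = 11 (t = 12 - 1 = 11)
D = 15
240*((D + t) - 24)² = 240*((15 + 11) - 24)² = 240*(26 - 24)² = 240*2² = 240*4 = 960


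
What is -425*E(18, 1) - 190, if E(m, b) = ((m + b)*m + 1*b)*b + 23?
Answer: -155740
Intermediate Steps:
E(m, b) = 23 + b*(b + m*(b + m)) (E(m, b) = ((b + m)*m + b)*b + 23 = (m*(b + m) + b)*b + 23 = (b + m*(b + m))*b + 23 = b*(b + m*(b + m)) + 23 = 23 + b*(b + m*(b + m)))
-425*E(18, 1) - 190 = -425*(23 + 1**2 + 1*18**2 + 18*1**2) - 190 = -425*(23 + 1 + 1*324 + 18*1) - 190 = -425*(23 + 1 + 324 + 18) - 190 = -425*366 - 190 = -155550 - 190 = -155740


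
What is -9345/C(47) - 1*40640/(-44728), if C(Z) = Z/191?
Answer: -9979109185/262777 ≈ -37976.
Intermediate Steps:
C(Z) = Z/191 (C(Z) = Z*(1/191) = Z/191)
-9345/C(47) - 1*40640/(-44728) = -9345/((1/191)*47) - 1*40640/(-44728) = -9345/47/191 - 40640*(-1/44728) = -9345*191/47 + 5080/5591 = -1784895/47 + 5080/5591 = -9979109185/262777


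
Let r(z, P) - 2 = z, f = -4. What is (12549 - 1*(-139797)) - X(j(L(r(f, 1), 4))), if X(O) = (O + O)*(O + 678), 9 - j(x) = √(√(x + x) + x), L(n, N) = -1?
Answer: 139982 + 1392*√(-1 + I*√2) - 2*I*√2 ≈ 1.4082e+5 + 1624.1*I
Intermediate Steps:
r(z, P) = 2 + z
j(x) = 9 - √(x + √2*√x) (j(x) = 9 - √(√(x + x) + x) = 9 - √(√(2*x) + x) = 9 - √(√2*√x + x) = 9 - √(x + √2*√x))
X(O) = 2*O*(678 + O) (X(O) = (2*O)*(678 + O) = 2*O*(678 + O))
(12549 - 1*(-139797)) - X(j(L(r(f, 1), 4))) = (12549 - 1*(-139797)) - 2*(9 - √(-1 + √2*√(-1)))*(678 + (9 - √(-1 + √2*√(-1)))) = (12549 + 139797) - 2*(9 - √(-1 + √2*I))*(678 + (9 - √(-1 + √2*I))) = 152346 - 2*(9 - √(-1 + I*√2))*(678 + (9 - √(-1 + I*√2))) = 152346 - 2*(9 - √(-1 + I*√2))*(687 - √(-1 + I*√2))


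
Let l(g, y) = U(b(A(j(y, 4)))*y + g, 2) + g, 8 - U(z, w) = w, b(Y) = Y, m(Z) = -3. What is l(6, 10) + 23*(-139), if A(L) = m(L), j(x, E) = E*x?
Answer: -3185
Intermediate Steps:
A(L) = -3
U(z, w) = 8 - w
l(g, y) = 6 + g (l(g, y) = (8 - 1*2) + g = (8 - 2) + g = 6 + g)
l(6, 10) + 23*(-139) = (6 + 6) + 23*(-139) = 12 - 3197 = -3185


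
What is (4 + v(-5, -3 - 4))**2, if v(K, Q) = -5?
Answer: 1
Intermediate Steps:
(4 + v(-5, -3 - 4))**2 = (4 - 5)**2 = (-1)**2 = 1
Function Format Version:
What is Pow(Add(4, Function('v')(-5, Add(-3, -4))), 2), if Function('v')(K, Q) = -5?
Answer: 1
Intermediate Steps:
Pow(Add(4, Function('v')(-5, Add(-3, -4))), 2) = Pow(Add(4, -5), 2) = Pow(-1, 2) = 1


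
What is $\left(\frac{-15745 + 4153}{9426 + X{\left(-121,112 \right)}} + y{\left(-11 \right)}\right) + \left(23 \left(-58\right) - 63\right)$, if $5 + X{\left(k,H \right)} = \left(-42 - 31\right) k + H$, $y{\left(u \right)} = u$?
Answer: $- \frac{4311820}{3061} \approx -1408.6$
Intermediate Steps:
$X{\left(k,H \right)} = -5 + H - 73 k$ ($X{\left(k,H \right)} = -5 + \left(\left(-42 - 31\right) k + H\right) = -5 + \left(- 73 k + H\right) = -5 + \left(H - 73 k\right) = -5 + H - 73 k$)
$\left(\frac{-15745 + 4153}{9426 + X{\left(-121,112 \right)}} + y{\left(-11 \right)}\right) + \left(23 \left(-58\right) - 63\right) = \left(\frac{-15745 + 4153}{9426 - -8940} - 11\right) + \left(23 \left(-58\right) - 63\right) = \left(- \frac{11592}{9426 + \left(-5 + 112 + 8833\right)} - 11\right) - 1397 = \left(- \frac{11592}{9426 + 8940} - 11\right) - 1397 = \left(- \frac{11592}{18366} - 11\right) - 1397 = \left(\left(-11592\right) \frac{1}{18366} - 11\right) - 1397 = \left(- \frac{1932}{3061} - 11\right) - 1397 = - \frac{35603}{3061} - 1397 = - \frac{4311820}{3061}$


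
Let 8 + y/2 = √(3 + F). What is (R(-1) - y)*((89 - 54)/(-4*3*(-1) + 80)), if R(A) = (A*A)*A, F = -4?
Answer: 525/92 - 35*I/46 ≈ 5.7065 - 0.76087*I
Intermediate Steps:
R(A) = A³ (R(A) = A²*A = A³)
y = -16 + 2*I (y = -16 + 2*√(3 - 4) = -16 + 2*√(-1) = -16 + 2*I ≈ -16.0 + 2.0*I)
(R(-1) - y)*((89 - 54)/(-4*3*(-1) + 80)) = ((-1)³ - (-16 + 2*I))*((89 - 54)/(-4*3*(-1) + 80)) = (-1 + (16 - 2*I))*(35/(-12*(-1) + 80)) = (15 - 2*I)*(35/(12 + 80)) = (15 - 2*I)*(35/92) = 525/92 - 35*I/46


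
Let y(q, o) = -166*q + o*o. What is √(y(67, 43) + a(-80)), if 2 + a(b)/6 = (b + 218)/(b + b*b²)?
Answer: I*√38043252353535/64010 ≈ 96.359*I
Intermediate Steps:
a(b) = -12 + 6*(218 + b)/(b + b³) (a(b) = -12 + 6*((b + 218)/(b + b*b²)) = -12 + 6*((218 + b)/(b + b³)) = -12 + 6*(218 + b)/(b + b³))
y(q, o) = o² - 166*q (y(q, o) = -166*q + o² = o² - 166*q)
√(y(67, 43) + a(-80)) = √((43² - 166*67) + (1308 - 12*(-80)³ - 6*(-80))/(-80 + (-80)³)) = √((1849 - 11122) + (1308 - 12*(-512000) + 480)/(-80 - 512000)) = √(-9273 + (1308 + 6144000 + 480)/(-512080)) = √(-9273 - 1/512080*6145788) = √(-9273 - 1536447/128020) = √(-1188665907/128020) = I*√38043252353535/64010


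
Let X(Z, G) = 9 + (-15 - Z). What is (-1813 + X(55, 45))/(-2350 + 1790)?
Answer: 937/280 ≈ 3.3464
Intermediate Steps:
X(Z, G) = -6 - Z
(-1813 + X(55, 45))/(-2350 + 1790) = (-1813 + (-6 - 1*55))/(-2350 + 1790) = (-1813 + (-6 - 55))/(-560) = (-1813 - 61)*(-1/560) = -1874*(-1/560) = 937/280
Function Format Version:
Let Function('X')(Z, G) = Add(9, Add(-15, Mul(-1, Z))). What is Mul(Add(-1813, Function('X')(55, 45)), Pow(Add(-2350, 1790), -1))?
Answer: Rational(937, 280) ≈ 3.3464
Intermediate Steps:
Function('X')(Z, G) = Add(-6, Mul(-1, Z))
Mul(Add(-1813, Function('X')(55, 45)), Pow(Add(-2350, 1790), -1)) = Mul(Add(-1813, Add(-6, Mul(-1, 55))), Pow(Add(-2350, 1790), -1)) = Mul(Add(-1813, Add(-6, -55)), Pow(-560, -1)) = Mul(Add(-1813, -61), Rational(-1, 560)) = Mul(-1874, Rational(-1, 560)) = Rational(937, 280)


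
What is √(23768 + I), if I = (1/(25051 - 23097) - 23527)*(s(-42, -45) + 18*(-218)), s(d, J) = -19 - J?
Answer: √87560865687233/977 ≈ 9577.7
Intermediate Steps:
I = 89598954393/977 (I = (1/(25051 - 23097) - 23527)*((-19 - 1*(-45)) + 18*(-218)) = (1/1954 - 23527)*((-19 + 45) - 3924) = (1/1954 - 23527)*(26 - 3924) = -45971757/1954*(-3898) = 89598954393/977 ≈ 9.1708e+7)
√(23768 + I) = √(23768 + 89598954393/977) = √(89622175729/977) = √87560865687233/977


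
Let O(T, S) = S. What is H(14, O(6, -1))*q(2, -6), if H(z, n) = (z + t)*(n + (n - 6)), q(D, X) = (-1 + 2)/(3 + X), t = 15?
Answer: 232/3 ≈ 77.333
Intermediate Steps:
q(D, X) = 1/(3 + X)
H(z, n) = (-6 + 2*n)*(15 + z) (H(z, n) = (z + 15)*(n + (n - 6)) = (15 + z)*(n + (-6 + n)) = (15 + z)*(-6 + 2*n) = (-6 + 2*n)*(15 + z))
H(14, O(6, -1))*q(2, -6) = (-90 - 6*14 + 30*(-1) + 2*(-1)*14)/(3 - 6) = (-90 - 84 - 30 - 28)/(-3) = -232*(-⅓) = 232/3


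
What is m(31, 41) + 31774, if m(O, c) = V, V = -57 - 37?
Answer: 31680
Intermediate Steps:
V = -94
m(O, c) = -94
m(31, 41) + 31774 = -94 + 31774 = 31680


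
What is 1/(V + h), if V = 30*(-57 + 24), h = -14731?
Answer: -1/15721 ≈ -6.3609e-5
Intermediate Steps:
V = -990 (V = 30*(-33) = -990)
1/(V + h) = 1/(-990 - 14731) = 1/(-15721) = -1/15721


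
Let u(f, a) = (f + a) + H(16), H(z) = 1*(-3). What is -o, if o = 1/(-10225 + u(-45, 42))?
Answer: 1/10231 ≈ 9.7742e-5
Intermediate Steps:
H(z) = -3
u(f, a) = -3 + a + f (u(f, a) = (f + a) - 3 = (a + f) - 3 = -3 + a + f)
o = -1/10231 (o = 1/(-10225 + (-3 + 42 - 45)) = 1/(-10225 - 6) = 1/(-10231) = -1/10231 ≈ -9.7742e-5)
-o = -1*(-1/10231) = 1/10231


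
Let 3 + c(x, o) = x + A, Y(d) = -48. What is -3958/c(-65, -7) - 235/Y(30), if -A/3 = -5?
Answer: 202439/2544 ≈ 79.575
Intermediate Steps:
A = 15 (A = -3*(-5) = 15)
c(x, o) = 12 + x (c(x, o) = -3 + (x + 15) = -3 + (15 + x) = 12 + x)
-3958/c(-65, -7) - 235/Y(30) = -3958/(12 - 65) - 235/(-48) = -3958/(-53) - 235*(-1/48) = -3958*(-1/53) + 235/48 = 3958/53 + 235/48 = 202439/2544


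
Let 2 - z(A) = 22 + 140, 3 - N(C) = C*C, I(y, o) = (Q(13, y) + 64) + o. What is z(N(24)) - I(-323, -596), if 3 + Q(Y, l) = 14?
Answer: 361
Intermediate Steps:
Q(Y, l) = 11 (Q(Y, l) = -3 + 14 = 11)
I(y, o) = 75 + o (I(y, o) = (11 + 64) + o = 75 + o)
N(C) = 3 - C**2 (N(C) = 3 - C*C = 3 - C**2)
z(A) = -160 (z(A) = 2 - (22 + 140) = 2 - 1*162 = 2 - 162 = -160)
z(N(24)) - I(-323, -596) = -160 - (75 - 596) = -160 - 1*(-521) = -160 + 521 = 361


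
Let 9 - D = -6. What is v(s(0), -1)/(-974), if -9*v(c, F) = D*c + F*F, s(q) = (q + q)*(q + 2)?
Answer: 1/8766 ≈ 0.00011408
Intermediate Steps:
D = 15 (D = 9 - 1*(-6) = 9 + 6 = 15)
s(q) = 2*q*(2 + q) (s(q) = (2*q)*(2 + q) = 2*q*(2 + q))
v(c, F) = -5*c/3 - F**2/9 (v(c, F) = -(15*c + F*F)/9 = -(15*c + F**2)/9 = -(F**2 + 15*c)/9 = -5*c/3 - F**2/9)
v(s(0), -1)/(-974) = (-10*0*(2 + 0)/3 - 1/9*(-1)**2)/(-974) = (-10*0*2/3 - 1/9*1)*(-1/974) = (-5/3*0 - 1/9)*(-1/974) = (0 - 1/9)*(-1/974) = -1/9*(-1/974) = 1/8766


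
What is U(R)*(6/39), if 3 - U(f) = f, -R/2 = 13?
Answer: 58/13 ≈ 4.4615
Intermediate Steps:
R = -26 (R = -2*13 = -26)
U(f) = 3 - f
U(R)*(6/39) = (3 - 1*(-26))*(6/39) = (3 + 26)*(6*(1/39)) = 29*(2/13) = 58/13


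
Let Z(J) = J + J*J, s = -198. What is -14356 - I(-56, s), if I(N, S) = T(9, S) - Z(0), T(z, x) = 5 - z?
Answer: -14352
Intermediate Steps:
Z(J) = J + J²
I(N, S) = -4 (I(N, S) = (5 - 1*9) - 0*(1 + 0) = (5 - 9) - 0 = -4 - 1*0 = -4 + 0 = -4)
-14356 - I(-56, s) = -14356 - 1*(-4) = -14356 + 4 = -14352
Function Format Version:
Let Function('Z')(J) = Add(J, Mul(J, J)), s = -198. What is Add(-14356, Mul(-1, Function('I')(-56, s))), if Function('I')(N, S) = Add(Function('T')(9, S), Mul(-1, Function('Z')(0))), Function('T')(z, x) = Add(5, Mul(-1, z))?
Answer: -14352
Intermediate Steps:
Function('Z')(J) = Add(J, Pow(J, 2))
Function('I')(N, S) = -4 (Function('I')(N, S) = Add(Add(5, Mul(-1, 9)), Mul(-1, Mul(0, Add(1, 0)))) = Add(Add(5, -9), Mul(-1, Mul(0, 1))) = Add(-4, Mul(-1, 0)) = Add(-4, 0) = -4)
Add(-14356, Mul(-1, Function('I')(-56, s))) = Add(-14356, Mul(-1, -4)) = Add(-14356, 4) = -14352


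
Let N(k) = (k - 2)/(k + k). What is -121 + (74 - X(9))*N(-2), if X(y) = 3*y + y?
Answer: -83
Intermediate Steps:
X(y) = 4*y
N(k) = (-2 + k)/(2*k) (N(k) = (-2 + k)/((2*k)) = (-2 + k)*(1/(2*k)) = (-2 + k)/(2*k))
-121 + (74 - X(9))*N(-2) = -121 + (74 - 4*9)*((1/2)*(-2 - 2)/(-2)) = -121 + (74 - 1*36)*((1/2)*(-1/2)*(-4)) = -121 + (74 - 36)*1 = -121 + 38*1 = -121 + 38 = -83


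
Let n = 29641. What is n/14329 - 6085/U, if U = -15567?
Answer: 548613412/223059543 ≈ 2.4595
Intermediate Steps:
n/14329 - 6085/U = 29641/14329 - 6085/(-15567) = 29641*(1/14329) - 6085*(-1/15567) = 29641/14329 + 6085/15567 = 548613412/223059543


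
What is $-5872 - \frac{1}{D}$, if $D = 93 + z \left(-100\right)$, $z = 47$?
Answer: $- \frac{27052303}{4607} \approx -5872.0$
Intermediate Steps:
$D = -4607$ ($D = 93 + 47 \left(-100\right) = 93 - 4700 = -4607$)
$-5872 - \frac{1}{D} = -5872 - \frac{1}{-4607} = -5872 - - \frac{1}{4607} = -5872 + \frac{1}{4607} = - \frac{27052303}{4607}$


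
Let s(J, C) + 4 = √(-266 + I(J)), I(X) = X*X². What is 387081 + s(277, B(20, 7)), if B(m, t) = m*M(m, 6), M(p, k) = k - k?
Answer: 387077 + √21253667 ≈ 3.9169e+5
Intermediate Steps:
M(p, k) = 0
I(X) = X³
B(m, t) = 0 (B(m, t) = m*0 = 0)
s(J, C) = -4 + √(-266 + J³)
387081 + s(277, B(20, 7)) = 387081 + (-4 + √(-266 + 277³)) = 387081 + (-4 + √(-266 + 21253933)) = 387081 + (-4 + √21253667) = 387077 + √21253667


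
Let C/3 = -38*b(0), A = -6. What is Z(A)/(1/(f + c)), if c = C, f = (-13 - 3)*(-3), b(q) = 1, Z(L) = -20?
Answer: 1320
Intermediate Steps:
C = -114 (C = 3*(-38*1) = 3*(-38) = -114)
f = 48 (f = -16*(-3) = 48)
c = -114
Z(A)/(1/(f + c)) = -20/(1/(48 - 114)) = -20/(1/(-66)) = -20/(-1/66) = -20*(-66) = 1320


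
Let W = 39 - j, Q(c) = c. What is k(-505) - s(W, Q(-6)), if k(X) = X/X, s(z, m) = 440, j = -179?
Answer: -439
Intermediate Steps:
W = 218 (W = 39 - 1*(-179) = 39 + 179 = 218)
k(X) = 1
k(-505) - s(W, Q(-6)) = 1 - 1*440 = 1 - 440 = -439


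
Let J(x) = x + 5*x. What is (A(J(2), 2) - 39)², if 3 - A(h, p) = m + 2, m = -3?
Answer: 1225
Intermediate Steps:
J(x) = 6*x
A(h, p) = 4 (A(h, p) = 3 - (-3 + 2) = 3 - 1*(-1) = 3 + 1 = 4)
(A(J(2), 2) - 39)² = (4 - 39)² = (-35)² = 1225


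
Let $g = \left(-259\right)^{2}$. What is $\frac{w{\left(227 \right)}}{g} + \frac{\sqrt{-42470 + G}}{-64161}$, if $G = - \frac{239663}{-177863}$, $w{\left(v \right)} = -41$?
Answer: $- \frac{41}{67081} - \frac{i \sqrt{1343506303099261}}{11411867943} \approx -0.0006112 - 0.0032119 i$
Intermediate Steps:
$g = 67081$
$G = \frac{239663}{177863}$ ($G = \left(-239663\right) \left(- \frac{1}{177863}\right) = \frac{239663}{177863} \approx 1.3475$)
$\frac{w{\left(227 \right)}}{g} + \frac{\sqrt{-42470 + G}}{-64161} = - \frac{41}{67081} + \frac{\sqrt{-42470 + \frac{239663}{177863}}}{-64161} = \left(-41\right) \frac{1}{67081} + \sqrt{- \frac{7553601947}{177863}} \left(- \frac{1}{64161}\right) = - \frac{41}{67081} + \frac{i \sqrt{1343506303099261}}{177863} \left(- \frac{1}{64161}\right) = - \frac{41}{67081} - \frac{i \sqrt{1343506303099261}}{11411867943}$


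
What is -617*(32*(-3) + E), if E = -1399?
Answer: 922415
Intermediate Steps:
-617*(32*(-3) + E) = -617*(32*(-3) - 1399) = -617*(-96 - 1399) = -617*(-1495) = 922415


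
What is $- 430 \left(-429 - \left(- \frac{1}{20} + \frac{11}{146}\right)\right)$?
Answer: $\frac{26934211}{146} \approx 1.8448 \cdot 10^{5}$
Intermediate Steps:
$- 430 \left(-429 - \left(- \frac{1}{20} + \frac{11}{146}\right)\right) = - 430 \left(-429 - \frac{37}{1460}\right) = \left(-430\right) \left(- \frac{626377}{1460}\right) = \frac{26934211}{146}$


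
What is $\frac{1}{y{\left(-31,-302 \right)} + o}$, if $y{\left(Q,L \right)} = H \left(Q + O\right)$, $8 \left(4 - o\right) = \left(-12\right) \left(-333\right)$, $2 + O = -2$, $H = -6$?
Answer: $- \frac{2}{571} \approx -0.0035026$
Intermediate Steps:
$O = -4$ ($O = -2 - 2 = -4$)
$o = - \frac{991}{2}$ ($o = 4 - \frac{\left(-12\right) \left(-333\right)}{8} = 4 - \frac{999}{2} = - \frac{991}{2} \approx -495.5$)
$y{\left(Q,L \right)} = 24 - 6 Q$ ($y{\left(Q,L \right)} = - 6 \left(Q - 4\right) = - 6 \left(-4 + Q\right) = 24 - 6 Q$)
$\frac{1}{y{\left(-31,-302 \right)} + o} = \frac{1}{\left(24 - -186\right) - \frac{991}{2}} = \frac{1}{\left(24 + 186\right) - \frac{991}{2}} = \frac{1}{210 - \frac{991}{2}} = \frac{1}{- \frac{571}{2}} = - \frac{2}{571}$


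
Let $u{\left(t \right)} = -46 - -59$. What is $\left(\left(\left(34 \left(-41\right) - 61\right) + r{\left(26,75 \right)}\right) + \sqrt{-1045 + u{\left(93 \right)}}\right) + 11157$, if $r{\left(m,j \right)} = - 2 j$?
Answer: $9552 + 2 i \sqrt{258} \approx 9552.0 + 32.125 i$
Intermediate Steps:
$u{\left(t \right)} = 13$ ($u{\left(t \right)} = -46 + 59 = 13$)
$\left(\left(\left(34 \left(-41\right) - 61\right) + r{\left(26,75 \right)}\right) + \sqrt{-1045 + u{\left(93 \right)}}\right) + 11157 = \left(\left(\left(34 \left(-41\right) - 61\right) - 150\right) + \sqrt{-1045 + 13}\right) + 11157 = \left(\left(\left(-1394 - 61\right) - 150\right) + \sqrt{-1032}\right) + 11157 = \left(\left(-1455 - 150\right) + 2 i \sqrt{258}\right) + 11157 = \left(-1605 + 2 i \sqrt{258}\right) + 11157 = 9552 + 2 i \sqrt{258}$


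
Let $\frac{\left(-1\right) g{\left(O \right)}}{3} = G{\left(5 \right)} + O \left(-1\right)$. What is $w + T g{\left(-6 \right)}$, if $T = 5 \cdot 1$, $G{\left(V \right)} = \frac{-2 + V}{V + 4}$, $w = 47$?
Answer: $-48$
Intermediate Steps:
$G{\left(V \right)} = \frac{-2 + V}{4 + V}$
$T = 5$
$g{\left(O \right)} = -1 + 3 O$ ($g{\left(O \right)} = - 3 \left(\frac{-2 + 5}{4 + 5} + O \left(-1\right)\right) = - 3 \left(\frac{1}{9} \cdot 3 - O\right) = - 3 \left(\frac{1}{3} - O\right) = -1 + 3 O$)
$w + T g{\left(-6 \right)} = 47 + 5 \left(-1 + 3 \left(-6\right)\right) = 47 + 5 \left(-1 - 18\right) = 47 + 5 \left(-19\right) = 47 - 95 = -48$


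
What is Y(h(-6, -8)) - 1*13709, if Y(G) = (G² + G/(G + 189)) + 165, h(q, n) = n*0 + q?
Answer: -823990/61 ≈ -13508.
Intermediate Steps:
h(q, n) = q (h(q, n) = 0 + q = q)
Y(G) = 165 + G² + G/(189 + G) (Y(G) = (G² + G/(189 + G)) + 165 = 165 + G² + G/(189 + G))
Y(h(-6, -8)) - 1*13709 = (31185 + (-6)³ + 166*(-6) + 189*(-6)²)/(189 - 6) - 1*13709 = (31185 - 216 - 996 + 189*36)/183 - 13709 = (31185 - 216 - 996 + 6804)/183 - 13709 = (1/183)*36777 - 13709 = 12259/61 - 13709 = -823990/61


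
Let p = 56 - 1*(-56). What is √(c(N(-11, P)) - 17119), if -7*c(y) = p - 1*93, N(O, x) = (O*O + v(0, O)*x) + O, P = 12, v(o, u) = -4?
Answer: 38*I*√581/7 ≈ 130.85*I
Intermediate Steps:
p = 112 (p = 56 + 56 = 112)
N(O, x) = O + O² - 4*x (N(O, x) = (O*O - 4*x) + O = (O² - 4*x) + O = O + O² - 4*x)
c(y) = -19/7 (c(y) = -(112 - 1*93)/7 = -(112 - 93)/7 = -⅐*19 = -19/7)
√(c(N(-11, P)) - 17119) = √(-19/7 - 17119) = √(-119852/7) = 38*I*√581/7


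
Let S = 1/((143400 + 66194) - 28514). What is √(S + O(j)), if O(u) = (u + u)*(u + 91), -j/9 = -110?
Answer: √1949527452317030/30180 ≈ 1463.0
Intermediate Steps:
S = 1/181080 (S = 1/(209594 - 28514) = 1/181080 ≈ 5.5224e-6)
j = 990 (j = -9*(-110) = 990)
O(u) = 2*u*(91 + u) (O(u) = (2*u)*(91 + u) = 2*u*(91 + u))
√(S + O(j)) = √(1/181080 + 2*990*(91 + 990)) = √(1/181080 + 2*990*1081) = √(1/181080 + 2140380) = √(387580010401/181080) = √1949527452317030/30180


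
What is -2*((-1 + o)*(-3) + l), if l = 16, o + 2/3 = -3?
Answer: -60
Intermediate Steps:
o = -11/3 (o = -⅔ - 3 = -11/3 ≈ -3.6667)
-2*((-1 + o)*(-3) + l) = -2*((-1 - 11/3)*(-3) + 16) = -2*(-14/3*(-3) + 16) = -2*(14 + 16) = -2*30 = -60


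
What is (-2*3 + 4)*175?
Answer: -350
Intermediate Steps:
(-2*3 + 4)*175 = (-6 + 4)*175 = -2*175 = -350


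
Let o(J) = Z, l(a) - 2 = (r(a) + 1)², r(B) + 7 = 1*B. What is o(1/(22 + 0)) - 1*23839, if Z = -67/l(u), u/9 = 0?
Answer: -905949/38 ≈ -23841.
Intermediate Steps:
u = 0 (u = 9*0 = 0)
r(B) = -7 + B (r(B) = -7 + 1*B = -7 + B)
l(a) = 2 + (-6 + a)² (l(a) = 2 + ((-7 + a) + 1)² = 2 + (-6 + a)²)
Z = -67/38 (Z = -67/(2 + (-6 + 0)²) = -67/(2 + (-6)²) = -67/(2 + 36) = -67/38 ≈ -1.7632)
o(J) = -67/38
o(1/(22 + 0)) - 1*23839 = -67/38 - 1*23839 = -67/38 - 23839 = -905949/38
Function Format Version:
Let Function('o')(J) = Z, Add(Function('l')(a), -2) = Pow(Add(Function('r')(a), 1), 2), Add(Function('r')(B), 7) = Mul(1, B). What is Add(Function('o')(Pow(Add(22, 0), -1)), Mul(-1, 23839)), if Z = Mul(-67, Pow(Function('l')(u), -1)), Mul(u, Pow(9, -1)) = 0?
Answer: Rational(-905949, 38) ≈ -23841.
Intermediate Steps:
u = 0 (u = Mul(9, 0) = 0)
Function('r')(B) = Add(-7, B) (Function('r')(B) = Add(-7, Mul(1, B)) = Add(-7, B))
Function('l')(a) = Add(2, Pow(Add(-6, a), 2)) (Function('l')(a) = Add(2, Pow(Add(Add(-7, a), 1), 2)) = Add(2, Pow(Add(-6, a), 2)))
Z = Rational(-67, 38) (Z = Mul(-67, Pow(Add(2, Pow(Add(-6, 0), 2)), -1)) = Mul(-67, Pow(Add(2, Pow(-6, 2)), -1)) = Mul(-67, Pow(Add(2, 36), -1)) = Mul(-67, Pow(38, -1)) = Mul(-67, Rational(1, 38)) = Rational(-67, 38) ≈ -1.7632)
Function('o')(J) = Rational(-67, 38)
Add(Function('o')(Pow(Add(22, 0), -1)), Mul(-1, 23839)) = Add(Rational(-67, 38), Mul(-1, 23839)) = Add(Rational(-67, 38), -23839) = Rational(-905949, 38)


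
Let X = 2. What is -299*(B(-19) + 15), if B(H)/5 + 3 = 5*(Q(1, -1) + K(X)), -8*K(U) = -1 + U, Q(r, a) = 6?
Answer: -351325/8 ≈ -43916.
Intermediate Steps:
K(U) = 1/8 - U/8 (K(U) = -(-1 + U)/8 = 1/8 - U/8)
B(H) = 1055/8 (B(H) = -15 + 5*(5*(6 + (1/8 - 1/8*2))) = -15 + 5*(5*(6 + (1/8 - 1/4))) = -15 + 5*(5*(6 - 1/8)) = -15 + 5*(5*(47/8)) = -15 + 5*(235/8) = -15 + 1175/8 = 1055/8)
-299*(B(-19) + 15) = -299*(1055/8 + 15) = -299*1175/8 = -351325/8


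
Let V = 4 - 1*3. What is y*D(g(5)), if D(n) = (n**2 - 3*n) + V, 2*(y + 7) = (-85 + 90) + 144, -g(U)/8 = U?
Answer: 232335/2 ≈ 1.1617e+5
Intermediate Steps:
g(U) = -8*U
V = 1 (V = 4 - 3 = 1)
y = 135/2 (y = -7 + ((-85 + 90) + 144)/2 = -7 + (5 + 144)/2 = -7 + (1/2)*149 = -7 + 149/2 = 135/2 ≈ 67.500)
D(n) = 1 + n**2 - 3*n (D(n) = (n**2 - 3*n) + 1 = 1 + n**2 - 3*n)
y*D(g(5)) = 135*(1 + (-8*5)**2 - (-24)*5)/2 = 135*(1 + (-40)**2 - 3*(-40))/2 = 135*(1 + 1600 + 120)/2 = (135/2)*1721 = 232335/2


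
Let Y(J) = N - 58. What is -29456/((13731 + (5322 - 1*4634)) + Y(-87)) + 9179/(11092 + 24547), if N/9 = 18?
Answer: -916475767/517585197 ≈ -1.7707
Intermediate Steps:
N = 162 (N = 9*18 = 162)
Y(J) = 104 (Y(J) = 162 - 58 = 104)
-29456/((13731 + (5322 - 1*4634)) + Y(-87)) + 9179/(11092 + 24547) = -29456/((13731 + (5322 - 1*4634)) + 104) + 9179/(11092 + 24547) = -29456/((13731 + (5322 - 4634)) + 104) + 9179/35639 = -29456/((13731 + 688) + 104) + 9179*(1/35639) = -29456/(14419 + 104) + 9179/35639 = -29456/14523 + 9179/35639 = -916475767/517585197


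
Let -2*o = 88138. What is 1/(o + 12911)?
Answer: -1/31158 ≈ -3.2094e-5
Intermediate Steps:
o = -44069 (o = -1/2*88138 = -44069)
1/(o + 12911) = 1/(-44069 + 12911) = 1/(-31158) = -1/31158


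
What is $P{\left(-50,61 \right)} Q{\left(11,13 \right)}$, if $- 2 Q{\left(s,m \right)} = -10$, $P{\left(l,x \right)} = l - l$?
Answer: $0$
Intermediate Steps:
$P{\left(l,x \right)} = 0$
$Q{\left(s,m \right)} = 5$ ($Q{\left(s,m \right)} = \left(- \frac{1}{2}\right) \left(-10\right) = 5$)
$P{\left(-50,61 \right)} Q{\left(11,13 \right)} = 0 \cdot 5 = 0$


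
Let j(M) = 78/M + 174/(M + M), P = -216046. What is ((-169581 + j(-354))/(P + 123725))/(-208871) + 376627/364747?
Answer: 856975498607647815/829950864940860286 ≈ 1.0326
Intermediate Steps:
j(M) = 165/M (j(M) = 78/M + 174/((2*M)) = 78/M + 174*(1/(2*M)) = 78/M + 87/M = 165/M)
((-169581 + j(-354))/(P + 123725))/(-208871) + 376627/364747 = ((-169581 + 165/(-354))/(-216046 + 123725))/(-208871) + 376627/364747 = ((-169581 + 165*(-1/354))/(-92321))*(-1/208871) + 376627*(1/364747) = ((-169581 - 55/118)*(-1/92321))*(-1/208871) + 376627/364747 = -20010613/118*(-1/92321)*(-1/208871) + 376627/364747 = (20010613/10893878)*(-1/208871) + 376627/364747 = -20010613/2275415191738 + 376627/364747 = 856975498607647815/829950864940860286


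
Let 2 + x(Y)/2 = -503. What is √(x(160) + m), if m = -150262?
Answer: 6*I*√4202 ≈ 388.94*I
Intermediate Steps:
x(Y) = -1010 (x(Y) = -4 + 2*(-503) = -4 - 1006 = -1010)
√(x(160) + m) = √(-1010 - 150262) = √(-151272) = 6*I*√4202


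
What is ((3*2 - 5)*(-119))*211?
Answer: -25109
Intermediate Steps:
((3*2 - 5)*(-119))*211 = ((6 - 5)*(-119))*211 = (1*(-119))*211 = -119*211 = -25109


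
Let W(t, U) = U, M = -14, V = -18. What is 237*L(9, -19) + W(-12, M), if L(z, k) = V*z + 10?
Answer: -36038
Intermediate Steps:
L(z, k) = 10 - 18*z (L(z, k) = -18*z + 10 = 10 - 18*z)
237*L(9, -19) + W(-12, M) = 237*(10 - 18*9) - 14 = 237*(10 - 162) - 14 = 237*(-152) - 14 = -36024 - 14 = -36038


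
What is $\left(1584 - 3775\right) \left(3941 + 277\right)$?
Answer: $-9241638$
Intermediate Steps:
$\left(1584 - 3775\right) \left(3941 + 277\right) = \left(-2191\right) 4218 = -9241638$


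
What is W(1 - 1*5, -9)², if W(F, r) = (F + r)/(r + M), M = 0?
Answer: 169/81 ≈ 2.0864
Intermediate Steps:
W(F, r) = (F + r)/r (W(F, r) = (F + r)/(r + 0) = (F + r)/r)
W(1 - 1*5, -9)² = (((1 - 1*5) - 9)/(-9))² = (-((1 - 5) - 9)/9)² = (-(-4 - 9)/9)² = (-⅑*(-13))² = (13/9)² = 169/81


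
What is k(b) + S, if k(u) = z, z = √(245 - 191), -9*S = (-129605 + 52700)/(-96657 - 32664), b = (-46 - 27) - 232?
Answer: -8545/129321 + 3*√6 ≈ 7.2824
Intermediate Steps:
b = -305 (b = -73 - 232 = -305)
S = -8545/129321 (S = -(-129605 + 52700)/(9*(-96657 - 32664)) = -(-8545)/(-129321) = -(-8545)*(-1)/129321 = -⅑*8545/14369 = -8545/129321 ≈ -0.066076)
z = 3*√6 (z = √54 = 3*√6 ≈ 7.3485)
k(u) = 3*√6
k(b) + S = 3*√6 - 8545/129321 = -8545/129321 + 3*√6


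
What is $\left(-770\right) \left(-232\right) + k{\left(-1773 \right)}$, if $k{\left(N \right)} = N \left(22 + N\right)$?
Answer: $3283163$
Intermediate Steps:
$\left(-770\right) \left(-232\right) + k{\left(-1773 \right)} = \left(-770\right) \left(-232\right) - 1773 \left(22 - 1773\right) = 178640 - -3104523 = 178640 + 3104523 = 3283163$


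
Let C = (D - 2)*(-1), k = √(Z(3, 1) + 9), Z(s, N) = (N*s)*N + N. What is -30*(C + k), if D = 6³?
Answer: 6420 - 30*√13 ≈ 6311.8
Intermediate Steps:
Z(s, N) = N + s*N² (Z(s, N) = s*N² + N = N + s*N²)
k = √13 (k = √(1*(1 + 1*3) + 9) = √(1*(1 + 3) + 9) = √(1*4 + 9) = √(4 + 9) = √13 ≈ 3.6056)
D = 216
C = -214 (C = (216 - 2)*(-1) = 214*(-1) = -214)
-30*(C + k) = -30*(-214 + √13) = 6420 - 30*√13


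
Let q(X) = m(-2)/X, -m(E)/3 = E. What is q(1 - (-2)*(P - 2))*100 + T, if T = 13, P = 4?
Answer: 133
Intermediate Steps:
m(E) = -3*E
q(X) = 6/X (q(X) = (-3*(-2))/X = 6/X)
q(1 - (-2)*(P - 2))*100 + T = (6/(1 - (-2)*(4 - 2)))*100 + 13 = (6/(1 - (-2)*2))*100 + 13 = (6/(1 - 1*(-4)))*100 + 13 = (6/(1 + 4))*100 + 13 = (6/5)*100 + 13 = 120 + 13 = 133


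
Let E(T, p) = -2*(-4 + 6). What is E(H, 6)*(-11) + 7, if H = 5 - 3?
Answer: 51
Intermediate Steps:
H = 2
E(T, p) = -4 (E(T, p) = -2*2 = -4)
E(H, 6)*(-11) + 7 = -4*(-11) + 7 = 44 + 7 = 51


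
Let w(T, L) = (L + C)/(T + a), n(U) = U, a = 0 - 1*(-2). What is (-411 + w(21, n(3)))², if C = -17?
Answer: 89624089/529 ≈ 1.6942e+5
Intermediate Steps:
a = 2 (a = 0 + 2 = 2)
w(T, L) = (-17 + L)/(2 + T) (w(T, L) = (L - 17)/(T + 2) = (-17 + L)/(2 + T))
(-411 + w(21, n(3)))² = (-411 + (-17 + 3)/(2 + 21))² = (-411 - 14/23)² = (-9467/23)² = 89624089/529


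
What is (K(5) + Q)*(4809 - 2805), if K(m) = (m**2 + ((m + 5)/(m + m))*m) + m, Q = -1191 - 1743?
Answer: -5809596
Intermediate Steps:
Q = -2934
K(m) = 5/2 + m**2 + 3*m/2 (K(m) = (m**2 + ((5 + m)/((2*m)))*m) + m = (m**2 + ((5 + m)*(1/(2*m)))*m) + m = (m**2 + ((5 + m)/(2*m))*m) + m = (m**2 + (5/2 + m/2)) + m = (5/2 + m**2 + m/2) + m = 5/2 + m**2 + 3*m/2)
(K(5) + Q)*(4809 - 2805) = ((5/2 + 5**2 + (3/2)*5) - 2934)*(4809 - 2805) = ((5/2 + 25 + 15/2) - 2934)*2004 = (35 - 2934)*2004 = -2899*2004 = -5809596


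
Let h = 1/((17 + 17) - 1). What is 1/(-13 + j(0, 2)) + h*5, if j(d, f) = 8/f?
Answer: 4/99 ≈ 0.040404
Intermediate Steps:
h = 1/33 (h = 1/(34 - 1) = 1/33 ≈ 0.030303)
1/(-13 + j(0, 2)) + h*5 = 1/(-13 + 8/2) + (1/33)*5 = 1/(-13 + 8*(½)) + 5/33 = 1/(-13 + 4) + 5/33 = 1/(-9) + 5/33 = -⅑ + 5/33 = 4/99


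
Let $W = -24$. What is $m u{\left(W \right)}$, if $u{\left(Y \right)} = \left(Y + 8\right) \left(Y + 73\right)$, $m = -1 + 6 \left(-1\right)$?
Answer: $5488$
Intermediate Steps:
$m = -7$ ($m = -1 - 6 = -7$)
$u{\left(Y \right)} = \left(8 + Y\right) \left(73 + Y\right)$
$m u{\left(W \right)} = - 7 \left(584 + \left(-24\right)^{2} + 81 \left(-24\right)\right) = - 7 \left(584 + 576 - 1944\right) = \left(-7\right) \left(-784\right) = 5488$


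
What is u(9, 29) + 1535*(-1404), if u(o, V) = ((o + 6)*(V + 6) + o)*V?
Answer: -2139654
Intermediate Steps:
u(o, V) = V*(o + (6 + V)*(6 + o)) (u(o, V) = ((6 + o)*(6 + V) + o)*V = ((6 + V)*(6 + o) + o)*V = (o + (6 + V)*(6 + o))*V = V*(o + (6 + V)*(6 + o)))
u(9, 29) + 1535*(-1404) = 29*(36 + 6*29 + 7*9 + 29*9) + 1535*(-1404) = 29*(36 + 174 + 63 + 261) - 2155140 = 29*534 - 2155140 = 15486 - 2155140 = -2139654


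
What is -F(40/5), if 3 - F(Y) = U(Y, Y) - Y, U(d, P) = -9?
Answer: -20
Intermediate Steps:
F(Y) = 12 + Y (F(Y) = 3 - (-9 - Y) = 3 + (9 + Y) = 12 + Y)
-F(40/5) = -(12 + 40/5) = -(12 + 40*(1/5)) = -(12 + 8) = -1*20 = -20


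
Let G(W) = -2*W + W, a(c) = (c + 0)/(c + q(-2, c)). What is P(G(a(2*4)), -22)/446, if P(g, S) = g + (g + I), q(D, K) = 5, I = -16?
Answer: -112/2899 ≈ -0.038634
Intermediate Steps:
a(c) = c/(5 + c) (a(c) = (c + 0)/(c + 5) = c/(5 + c))
G(W) = -W
P(g, S) = -16 + 2*g (P(g, S) = g + (g - 16) = g + (-16 + g) = -16 + 2*g)
P(G(a(2*4)), -22)/446 = (-16 + 2*(-2*4/(5 + 2*4)))/446 = (-16 + 2*(-8/(5 + 8)))*(1/446) = (-16 + 2*(-8/13))*(1/446) = (-16 - 16/13)*(1/446) = -224/13*1/446 = -112/2899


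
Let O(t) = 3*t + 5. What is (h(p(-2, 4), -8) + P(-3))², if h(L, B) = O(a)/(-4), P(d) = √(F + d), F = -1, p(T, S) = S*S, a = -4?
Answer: -15/16 + 7*I ≈ -0.9375 + 7.0*I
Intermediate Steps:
p(T, S) = S²
O(t) = 5 + 3*t
P(d) = √(-1 + d)
h(L, B) = 7/4 (h(L, B) = (5 + 3*(-4))/(-4) = (5 - 12)*(-¼) = -7*(-¼) = 7/4)
(h(p(-2, 4), -8) + P(-3))² = (7/4 + √(-1 - 3))² = (7/4 + √(-4))² = (7/4 + 2*I)²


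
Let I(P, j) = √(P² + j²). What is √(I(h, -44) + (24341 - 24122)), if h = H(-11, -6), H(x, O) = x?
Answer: √(219 + 11*√17) ≈ 16.259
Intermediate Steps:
h = -11
√(I(h, -44) + (24341 - 24122)) = √(√((-11)² + (-44)²) + (24341 - 24122)) = √(√(121 + 1936) + 219) = √(√2057 + 219) = √(11*√17 + 219) = √(219 + 11*√17)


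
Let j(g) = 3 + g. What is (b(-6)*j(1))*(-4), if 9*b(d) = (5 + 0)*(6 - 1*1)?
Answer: -400/9 ≈ -44.444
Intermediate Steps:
b(d) = 25/9 (b(d) = ((5 + 0)*(6 - 1*1))/9 = (5*(6 - 1))/9 = (5*5)/9 = (1/9)*25 = 25/9)
(b(-6)*j(1))*(-4) = (25*(3 + 1)/9)*(-4) = ((25/9)*4)*(-4) = (100/9)*(-4) = -400/9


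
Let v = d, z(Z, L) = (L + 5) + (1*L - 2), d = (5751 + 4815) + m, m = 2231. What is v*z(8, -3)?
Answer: -38391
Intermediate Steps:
d = 12797 (d = (5751 + 4815) + 2231 = 10566 + 2231 = 12797)
z(Z, L) = 3 + 2*L (z(Z, L) = (5 + L) + (L - 2) = (5 + L) + (-2 + L) = 3 + 2*L)
v = 12797
v*z(8, -3) = 12797*(3 + 2*(-3)) = 12797*(3 - 6) = 12797*(-3) = -38391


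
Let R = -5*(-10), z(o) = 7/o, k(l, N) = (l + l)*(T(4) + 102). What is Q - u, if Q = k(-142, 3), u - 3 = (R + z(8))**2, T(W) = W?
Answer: -2092497/64 ≈ -32695.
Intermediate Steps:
k(l, N) = 212*l (k(l, N) = (l + l)*(4 + 102) = (2*l)*106 = 212*l)
R = 50
u = 165841/64 (u = 3 + (50 + 7/8)**2 = 3 + (407/8)**2 = 3 + 165649/64 = 165841/64 ≈ 2591.3)
Q = -30104 (Q = 212*(-142) = -30104)
Q - u = -30104 - 1*165841/64 = -30104 - 165841/64 = -2092497/64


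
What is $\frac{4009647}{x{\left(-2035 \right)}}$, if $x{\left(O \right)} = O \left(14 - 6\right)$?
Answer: $- \frac{4009647}{16280} \approx -246.29$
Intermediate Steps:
$x{\left(O \right)} = 8 O$ ($x{\left(O \right)} = O 8 = 8 O$)
$\frac{4009647}{x{\left(-2035 \right)}} = \frac{4009647}{8 \left(-2035\right)} = \frac{4009647}{-16280} = 4009647 \left(- \frac{1}{16280}\right) = - \frac{4009647}{16280}$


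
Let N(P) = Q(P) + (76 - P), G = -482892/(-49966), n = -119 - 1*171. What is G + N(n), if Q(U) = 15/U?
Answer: 544268043/1449014 ≈ 375.61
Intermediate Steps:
n = -290 (n = -119 - 171 = -290)
G = 241446/24983 (G = -482892*(-1/49966) = 241446/24983 ≈ 9.6644)
N(P) = 76 - P + 15/P (N(P) = 15/P + (76 - P) = 76 - P + 15/P)
G + N(n) = 241446/24983 + (76 - 1*(-290) + 15/(-290)) = 241446/24983 + (76 + 290 + 15*(-1/290)) = 241446/24983 + (76 + 290 - 3/58) = 241446/24983 + 21225/58 = 544268043/1449014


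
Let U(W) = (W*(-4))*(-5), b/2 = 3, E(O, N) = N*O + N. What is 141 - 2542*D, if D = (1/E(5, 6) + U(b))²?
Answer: -23730801743/648 ≈ -3.6622e+7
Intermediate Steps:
E(O, N) = N + N*O
b = 6 (b = 2*3 = 6)
U(W) = 20*W (U(W) = -4*W*(-5) = 20*W)
D = 18671041/1296 (D = (1/(6*(1 + 5)) + 20*6)² = (1/(6*6) + 120)² = (1/36 + 120)² = (4321/36)² = 18671041/1296 ≈ 14407.)
141 - 2542*D = 141 - 2542*18671041/1296 = 141 - 62*765512681/1296 = 141 - 23730893111/648 = -23730801743/648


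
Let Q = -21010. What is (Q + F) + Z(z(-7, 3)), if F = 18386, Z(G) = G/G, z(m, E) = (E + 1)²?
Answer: -2623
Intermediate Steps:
z(m, E) = (1 + E)²
Z(G) = 1
(Q + F) + Z(z(-7, 3)) = (-21010 + 18386) + 1 = -2624 + 1 = -2623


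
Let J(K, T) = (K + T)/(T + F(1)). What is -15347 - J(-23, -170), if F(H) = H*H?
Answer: -2593836/169 ≈ -15348.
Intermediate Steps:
F(H) = H**2
J(K, T) = (K + T)/(1 + T) (J(K, T) = (K + T)/(T + 1**2) = (K + T)/(T + 1) = (K + T)/(1 + T))
-15347 - J(-23, -170) = -15347 - (-23 - 170)/(1 - 170) = -15347 - (-193)/(-169) = -15347 - (-1)*(-193)/169 = -15347 - 1*193/169 = -15347 - 193/169 = -2593836/169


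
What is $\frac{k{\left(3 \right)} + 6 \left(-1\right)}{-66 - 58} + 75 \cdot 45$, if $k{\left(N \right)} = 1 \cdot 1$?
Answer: $\frac{418505}{124} \approx 3375.0$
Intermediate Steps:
$k{\left(N \right)} = 1$
$\frac{k{\left(3 \right)} + 6 \left(-1\right)}{-66 - 58} + 75 \cdot 45 = \frac{1 + 6 \left(-1\right)}{-66 - 58} + 75 \cdot 45 = \frac{1 - 6}{-124} + 3375 = \left(-5\right) \left(- \frac{1}{124}\right) + 3375 = \frac{5}{124} + 3375 = \frac{418505}{124}$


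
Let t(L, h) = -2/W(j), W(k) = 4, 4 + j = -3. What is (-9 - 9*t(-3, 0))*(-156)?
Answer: 702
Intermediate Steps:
j = -7 (j = -4 - 3 = -7)
t(L, h) = -½ (t(L, h) = -2/4 = -2*¼ = -½)
(-9 - 9*t(-3, 0))*(-156) = (-9 - 9*(-½))*(-156) = (-9 + 9/2)*(-156) = -9/2*(-156) = 702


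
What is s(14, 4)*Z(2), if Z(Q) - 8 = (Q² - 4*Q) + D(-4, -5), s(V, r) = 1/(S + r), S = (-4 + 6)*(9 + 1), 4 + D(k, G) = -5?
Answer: -5/24 ≈ -0.20833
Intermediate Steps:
D(k, G) = -9 (D(k, G) = -4 - 5 = -9)
S = 20 (S = 2*10 = 20)
s(V, r) = 1/(20 + r)
Z(Q) = -1 + Q² - 4*Q (Z(Q) = 8 + ((Q² - 4*Q) - 9) = 8 + (-9 + Q² - 4*Q) = -1 + Q² - 4*Q)
s(14, 4)*Z(2) = (-1 + 2² - 4*2)/(20 + 4) = (-1 + 4 - 8)/24 = (1/24)*(-5) = -5/24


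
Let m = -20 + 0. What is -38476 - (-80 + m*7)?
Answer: -38256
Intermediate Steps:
m = -20
-38476 - (-80 + m*7) = -38476 - (-80 - 20*7) = -38476 - (-80 - 140) = -38476 - 1*(-220) = -38476 + 220 = -38256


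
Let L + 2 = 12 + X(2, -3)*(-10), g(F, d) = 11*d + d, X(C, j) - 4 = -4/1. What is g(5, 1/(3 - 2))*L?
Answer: 120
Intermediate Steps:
X(C, j) = 0 (X(C, j) = 4 - 4/1 = 4 - 4*1 = 4 - 4 = 0)
g(F, d) = 12*d
L = 10 (L = -2 + (12 + 0*(-10)) = -2 + (12 + 0) = -2 + 12 = 10)
g(5, 1/(3 - 2))*L = (12/(3 - 2))*10 = (12/1)*10 = (12*1)*10 = 12*10 = 120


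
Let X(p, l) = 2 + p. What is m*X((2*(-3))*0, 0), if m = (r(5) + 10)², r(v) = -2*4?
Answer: 8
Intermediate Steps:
r(v) = -8
m = 4 (m = (-8 + 10)² = 2² = 4)
m*X((2*(-3))*0, 0) = 4*(2 + (2*(-3))*0) = 4*(2 - 6*0) = 4*(2 + 0) = 4*2 = 8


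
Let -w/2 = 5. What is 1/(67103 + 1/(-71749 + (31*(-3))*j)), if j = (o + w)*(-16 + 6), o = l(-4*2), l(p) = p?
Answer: 88489/5937877366 ≈ 1.4902e-5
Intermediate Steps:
w = -10 (w = -2*5 = -10)
o = -8 (o = -4*2 = -8)
j = 180 (j = (-8 - 10)*(-16 + 6) = -18*(-10) = 180)
1/(67103 + 1/(-71749 + (31*(-3))*j)) = 1/(67103 + 1/(-71749 + (31*(-3))*180)) = 1/(67103 + 1/(-71749 - 93*180)) = 1/(67103 + 1/(-71749 - 16740)) = 1/(67103 + 1/(-88489)) = 1/(67103 - 1/88489) = 1/(5937877366/88489) = 88489/5937877366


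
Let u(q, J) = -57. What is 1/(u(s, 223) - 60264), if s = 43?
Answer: -1/60321 ≈ -1.6578e-5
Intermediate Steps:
1/(u(s, 223) - 60264) = 1/(-57 - 60264) = 1/(-60321) = -1/60321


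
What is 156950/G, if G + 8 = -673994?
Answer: -78475/337001 ≈ -0.23286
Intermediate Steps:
G = -674002 (G = -8 - 673994 = -674002)
156950/G = 156950/(-674002) = 156950*(-1/674002) = -78475/337001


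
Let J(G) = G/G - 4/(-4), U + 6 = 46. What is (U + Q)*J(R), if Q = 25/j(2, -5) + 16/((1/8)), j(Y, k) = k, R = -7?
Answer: 326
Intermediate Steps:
U = 40 (U = -6 + 46 = 40)
J(G) = 2 (J(G) = 1 - 4*(-¼) = 1 + 1 = 2)
Q = 123 (Q = 25/(-5) + 16/((1/8)) = 25*(-⅕) + 16/((1*(⅛))) = -5 + 16/(⅛) = -5 + 16*8 = -5 + 128 = 123)
(U + Q)*J(R) = (40 + 123)*2 = 163*2 = 326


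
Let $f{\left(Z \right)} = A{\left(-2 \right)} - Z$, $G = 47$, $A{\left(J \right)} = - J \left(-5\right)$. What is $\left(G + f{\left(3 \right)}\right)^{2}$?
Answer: $1156$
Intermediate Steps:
$A{\left(J \right)} = 5 J$
$f{\left(Z \right)} = -10 - Z$ ($f{\left(Z \right)} = 5 \left(-2\right) - Z = -10 - Z$)
$\left(G + f{\left(3 \right)}\right)^{2} = \left(47 - 13\right)^{2} = 34^{2} = 1156$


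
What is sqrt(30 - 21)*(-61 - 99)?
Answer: -480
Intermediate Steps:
sqrt(30 - 21)*(-61 - 99) = sqrt(9)*(-160) = 3*(-160) = -480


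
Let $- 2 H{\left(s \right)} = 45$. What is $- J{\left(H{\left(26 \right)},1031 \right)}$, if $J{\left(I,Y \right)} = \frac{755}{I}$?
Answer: $\frac{302}{9} \approx 33.556$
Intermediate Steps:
$H{\left(s \right)} = - \frac{45}{2}$ ($H{\left(s \right)} = \left(- \frac{1}{2}\right) 45 = - \frac{45}{2}$)
$- J{\left(H{\left(26 \right)},1031 \right)} = - \frac{755}{- \frac{45}{2}} = - \frac{755 \left(-2\right)}{45} = \left(-1\right) \left(- \frac{302}{9}\right) = \frac{302}{9}$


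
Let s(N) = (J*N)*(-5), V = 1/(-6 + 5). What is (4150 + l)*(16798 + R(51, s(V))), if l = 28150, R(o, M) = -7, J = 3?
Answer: 542349300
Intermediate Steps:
V = -1 (V = 1/(-1) = -1)
s(N) = -15*N (s(N) = (3*N)*(-5) = -15*N)
(4150 + l)*(16798 + R(51, s(V))) = (4150 + 28150)*(16798 - 7) = 32300*16791 = 542349300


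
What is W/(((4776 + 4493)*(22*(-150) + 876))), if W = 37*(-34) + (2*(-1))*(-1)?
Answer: 157/2808507 ≈ 5.5902e-5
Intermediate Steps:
W = -1256 (W = -1258 - 2*(-1) = -1258 + 2 = -1256)
W/(((4776 + 4493)*(22*(-150) + 876))) = -1256*1/((4776 + 4493)*(22*(-150) + 876)) = -1256*1/(9269*(-3300 + 876)) = -1256/(9269*(-2424)) = -1256/(-22468056) = -1256*(-1/22468056) = 157/2808507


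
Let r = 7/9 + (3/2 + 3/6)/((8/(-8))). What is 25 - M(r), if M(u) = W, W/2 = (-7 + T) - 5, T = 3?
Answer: 43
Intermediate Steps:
W = -18 (W = 2*((-7 + 3) - 5) = 2*(-4 - 5) = 2*(-9) = -18)
r = -11/9 (r = 7*(1/9) + (3*(1/2) + 3*(1/6))/((8*(-1/8))) = 7/9 + (3/2 + 1/2)/(-1) = 7/9 + 2*(-1) = 7/9 - 2 = -11/9 ≈ -1.2222)
M(u) = -18
25 - M(r) = 25 - 1*(-18) = 25 + 18 = 43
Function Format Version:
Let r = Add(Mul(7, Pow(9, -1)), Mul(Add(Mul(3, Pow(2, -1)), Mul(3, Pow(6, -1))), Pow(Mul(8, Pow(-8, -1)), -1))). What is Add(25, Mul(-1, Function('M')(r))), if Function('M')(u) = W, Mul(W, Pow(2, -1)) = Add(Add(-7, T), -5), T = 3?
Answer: 43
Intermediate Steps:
W = -18 (W = Mul(2, Add(Add(-7, 3), -5)) = Mul(2, Add(-4, -5)) = Mul(2, -9) = -18)
r = Rational(-11, 9) (r = Add(Mul(7, Rational(1, 9)), Mul(Add(Mul(3, Rational(1, 2)), Mul(3, Rational(1, 6))), Pow(Mul(8, Rational(-1, 8)), -1))) = Add(Rational(7, 9), Mul(Add(Rational(3, 2), Rational(1, 2)), Pow(-1, -1))) = Add(Rational(7, 9), Mul(2, -1)) = Add(Rational(7, 9), -2) = Rational(-11, 9) ≈ -1.2222)
Function('M')(u) = -18
Add(25, Mul(-1, Function('M')(r))) = Add(25, Mul(-1, -18)) = Add(25, 18) = 43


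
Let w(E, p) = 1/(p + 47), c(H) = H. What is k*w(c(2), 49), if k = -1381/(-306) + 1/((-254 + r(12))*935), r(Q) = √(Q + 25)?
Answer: 1632499291/34725810240 - √37/5787635040 ≈ 0.047011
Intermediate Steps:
r(Q) = √(25 + Q)
k = 1381/306 + 1/(935*(-254 + √37)) (k = -1381/(-306) + 1/(-254 + √(25 + 12)*935) = -1381*(-1/306) + (1/935)/(-254 + √37) = 1381/306 + 1/(935*(-254 + √37)) ≈ 4.5131)
w(E, p) = 1/(47 + p)
k*w(c(2), 49) = (1632499291/361727190 - √37/60287865)/(47 + 49) = (1632499291/361727190 - √37/60287865)/96 = (1632499291/361727190 - √37/60287865)*(1/96) = 1632499291/34725810240 - √37/5787635040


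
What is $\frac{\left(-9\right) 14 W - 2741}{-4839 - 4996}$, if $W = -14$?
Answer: $\frac{977}{9835} \approx 0.099339$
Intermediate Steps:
$\frac{\left(-9\right) 14 W - 2741}{-4839 - 4996} = \frac{\left(-9\right) 14 \left(-14\right) - 2741}{-4839 - 4996} = \frac{\left(-126\right) \left(-14\right) - 2741}{-9835} = \left(1764 - 2741\right) \left(- \frac{1}{9835}\right) = \left(-977\right) \left(- \frac{1}{9835}\right) = \frac{977}{9835}$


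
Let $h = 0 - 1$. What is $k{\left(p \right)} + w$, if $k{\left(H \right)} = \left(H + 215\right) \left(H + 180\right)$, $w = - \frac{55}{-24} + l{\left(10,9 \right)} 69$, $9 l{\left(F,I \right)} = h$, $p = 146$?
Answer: $\frac{941445}{8} \approx 1.1768 \cdot 10^{5}$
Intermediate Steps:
$h = -1$ ($h = 0 - 1 = -1$)
$l{\left(F,I \right)} = - \frac{1}{9}$ ($l{\left(F,I \right)} = \frac{1}{9} \left(-1\right) = - \frac{1}{9}$)
$w = - \frac{43}{8}$ ($w = - \frac{55}{-24} - \frac{23}{3} = \left(-55\right) \left(- \frac{1}{24}\right) - \frac{23}{3} = \frac{55}{24} - \frac{23}{3} = - \frac{43}{8} \approx -5.375$)
$k{\left(H \right)} = \left(180 + H\right) \left(215 + H\right)$ ($k{\left(H \right)} = \left(215 + H\right) \left(180 + H\right) = \left(180 + H\right) \left(215 + H\right)$)
$k{\left(p \right)} + w = \left(38700 + 146^{2} + 395 \cdot 146\right) - \frac{43}{8} = \left(38700 + 21316 + 57670\right) - \frac{43}{8} = 117686 - \frac{43}{8} = \frac{941445}{8}$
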